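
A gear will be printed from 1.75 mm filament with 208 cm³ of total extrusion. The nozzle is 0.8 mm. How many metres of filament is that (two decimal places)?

86.48 m

Cross-section of 1.75 mm filament: π·(1.75/2)² = 2.4053 mm².
L = 208000 mm³ / 2.4053 mm² = 86475.7 mm, i.e. 86.48 m.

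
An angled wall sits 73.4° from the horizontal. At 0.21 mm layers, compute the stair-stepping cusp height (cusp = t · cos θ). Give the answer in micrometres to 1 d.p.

cos(73.4°) = 0.2857, so cusp = 0.21 × 0.2857 = 0.059997 mm → 60.0 μm.

60.0 μm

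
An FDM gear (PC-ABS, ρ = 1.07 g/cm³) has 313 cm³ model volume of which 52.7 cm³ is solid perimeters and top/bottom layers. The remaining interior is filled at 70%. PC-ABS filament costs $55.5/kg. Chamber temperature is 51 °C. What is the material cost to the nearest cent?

$13.95

Infill region: 313 − 52.7 → 260.3 cm³.
Infill volume: 0.70 × 260.3 → 182.21 cm³.
Total printed volume = 52.7 + 182.21 = 234.91 cm³.
Mass = 234.91 × 1.07, so 251.3537 g.
At $55.5/kg: 251.3537/1000 × 55.5 = $13.95.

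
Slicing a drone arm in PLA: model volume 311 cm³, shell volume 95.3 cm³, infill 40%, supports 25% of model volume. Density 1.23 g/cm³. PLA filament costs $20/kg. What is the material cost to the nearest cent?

Infill region: 311 − 95.3 → 215.7 cm³.
Deposited infill: 0.40 × 215.7 → 86.28 cm³.
Support: 0.25 × 311 → 77.75 cm³.
Deposited volume: 95.3 + 86.28 + 77.75 → 259.33 cm³.
Mass: 259.33 × 1.23 → 318.9759 g.
Cost = 318.9759 g / 1000 × $20/kg = $6.38.

$6.38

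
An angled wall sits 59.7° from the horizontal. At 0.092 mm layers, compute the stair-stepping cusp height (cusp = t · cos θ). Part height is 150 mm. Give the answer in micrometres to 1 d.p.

46.4 μm

cos(59.7°) = 0.5045, so cusp = 0.092 × 0.5045 = 0.046414 mm → 46.4 μm.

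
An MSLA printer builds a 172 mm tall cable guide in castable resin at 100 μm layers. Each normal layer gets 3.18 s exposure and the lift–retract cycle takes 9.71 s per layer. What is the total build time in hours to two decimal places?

Number of layers: 172 / 0.1 → 1720 (rounded up).
Each layer takes: 3.18 + 9.71 → 12.89 s.
Total = 1720 × 12.89 = 22170.8 s = 6.16 hours.

6.16 hours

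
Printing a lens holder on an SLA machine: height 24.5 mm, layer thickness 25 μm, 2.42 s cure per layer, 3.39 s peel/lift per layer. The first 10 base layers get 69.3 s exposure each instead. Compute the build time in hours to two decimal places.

1.77 hours

Layer count = ceil(24.5 / 0.025) = 980.
Base layers: 10 × (69.3 + 3.39) → 726.9 s.
Normal layers = 970 × (2.42 + 3.39), so 5635.7 s.
Sum: 726.9 + 5635.7 = 6362.6 s → 1.77 hours.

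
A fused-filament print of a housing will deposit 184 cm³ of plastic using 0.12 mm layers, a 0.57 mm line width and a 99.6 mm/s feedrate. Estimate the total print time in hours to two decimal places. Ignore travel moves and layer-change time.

Extrusion cross-section = 0.12 × 0.57, so 0.0684 mm².
Toolpath length = 184 cm³ / 0.0684 mm² = 184000 / 0.0684 = 2690058.5 mm.
Print-move time = 2690058.5 / 99.6, so 27008.6 s.
27008.6 s = 7.50 hours.

7.50 hours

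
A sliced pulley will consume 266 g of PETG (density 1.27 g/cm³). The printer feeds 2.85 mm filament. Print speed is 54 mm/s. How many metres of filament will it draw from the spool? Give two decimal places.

Volume = 266 g / 1.27 g·cm⁻³ = 209.4488 cm³ = 209448.8 mm³.
Cross-section of 2.85 mm filament: π·(2.85/2)² = 6.3794 mm².
Length = 209448.8 / 6.3794 = 32832.05 mm = 32.83 m.

32.83 m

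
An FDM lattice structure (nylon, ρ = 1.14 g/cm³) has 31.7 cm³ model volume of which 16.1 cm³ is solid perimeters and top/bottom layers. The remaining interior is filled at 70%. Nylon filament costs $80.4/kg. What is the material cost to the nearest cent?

Interior volume = 31.7 − 16.1, so 15.6 cm³.
Infill deposited: 0.70 × 15.6 → 10.92 cm³.
Total printed volume: 16.1 + 10.92 → 27.02 cm³.
Mass = 27.02 × 1.14, so 30.8028 g.
At $80.4/kg: 30.8028/1000 × 80.4 = $2.48.

$2.48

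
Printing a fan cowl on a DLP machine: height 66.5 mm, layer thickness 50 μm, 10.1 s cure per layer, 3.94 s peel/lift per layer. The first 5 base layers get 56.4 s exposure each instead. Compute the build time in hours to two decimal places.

5.25 hours

Layers = ⌈66.5/0.05⌉ = 1330.
Bottom layers: 5 × (56.4 + 3.94) → 301.7 s.
Remaining layers: 1325 × (10.1 + 3.94) → 18603 s.
Sum: 301.7 + 18603 = 18904.7 s → 5.25 hours.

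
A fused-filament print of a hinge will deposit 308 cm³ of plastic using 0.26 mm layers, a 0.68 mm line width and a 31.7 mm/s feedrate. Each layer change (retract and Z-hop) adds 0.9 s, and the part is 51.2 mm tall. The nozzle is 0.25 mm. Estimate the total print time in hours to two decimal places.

15.31 hours

Line area = 0.26 × 0.68 = 0.1768 mm².
Path length: 308000 mm³ / 0.1768 mm² → 1742081.4 mm.
Extrusion time = 1742081.4 / 31.7 = 54955.2 s.
Number of layers: 51.2 / 0.26 → 197 (rounded up).
Z-hop total = 197 × 0.9, so 177.3 s.
Total = 54955.2 + 177.3 = 55132.5 s = 15.31 hours.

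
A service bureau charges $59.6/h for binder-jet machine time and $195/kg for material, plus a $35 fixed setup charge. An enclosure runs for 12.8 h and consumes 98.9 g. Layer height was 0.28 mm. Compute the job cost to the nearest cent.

$817.17

Machine-time cost = 59.6 × 12.8 = $762.88.
Feedstock cost = 195 × 98.9/1000, so $19.2855.
Total = 762.88 + 19.2855 + 35 = 817.1655 ≈ $817.17.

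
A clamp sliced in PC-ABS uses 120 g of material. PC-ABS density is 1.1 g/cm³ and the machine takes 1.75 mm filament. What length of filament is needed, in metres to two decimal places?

Volume = 120 g / 1.1 g·cm⁻³ = 109.0909 cm³ = 109090.9 mm³.
Filament cross-section = π × (1.75/2)² = 2.4053 mm².
L = V/A = 109090.9/2.4053 = 45354.38 mm → 45.35 m.

45.35 m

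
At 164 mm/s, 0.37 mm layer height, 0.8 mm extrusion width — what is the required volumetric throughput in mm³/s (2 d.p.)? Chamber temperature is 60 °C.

48.54

Extrusion cross-section = 0.37 × 0.8, so 0.296 mm².
Volumetric flow = 164 × 0.296 = 48.54 mm³/s.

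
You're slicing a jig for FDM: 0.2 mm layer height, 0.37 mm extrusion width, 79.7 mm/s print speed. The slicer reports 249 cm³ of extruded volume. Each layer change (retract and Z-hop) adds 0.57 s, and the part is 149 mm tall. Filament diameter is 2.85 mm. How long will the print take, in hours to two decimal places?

11.85 hours

Extrusion cross-section = 0.2 × 0.37 = 0.074 mm².
Path length: 249000 mm³ / 0.074 mm² → 3364864.9 mm.
Extrusion time = 3364864.9 / 79.7, so 42219.1 s.
Layer count = ceil(149 / 0.2) = 745.
Non-print overhead: 745 × 0.57 → 424.65 s.
Altogether 42219.1 + 424.65 = 42643.75 s, i.e. 11.85 hours.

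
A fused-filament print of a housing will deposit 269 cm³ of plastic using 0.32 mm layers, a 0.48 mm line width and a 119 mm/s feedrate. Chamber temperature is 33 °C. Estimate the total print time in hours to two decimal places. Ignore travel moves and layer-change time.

4.09 hours

Extrusion cross-section: 0.32 × 0.48 → 0.1536 mm².
Path length: 269000 mm³ / 0.1536 mm² → 1751302.1 mm.
Time extruding = 1751302.1 / 119 = 14716.8 s.
That's 14716.8 s → 4.09 hours.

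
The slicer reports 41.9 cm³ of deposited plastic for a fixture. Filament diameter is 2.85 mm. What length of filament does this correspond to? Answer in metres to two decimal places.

6.57 m

Filament cross-section = π × (2.85/2)² = 6.3794 mm².
Length = 41.9 cm³ / 6.3794 mm² = 41900 / 6.3794 = 6568.02 mm = 6.57 m.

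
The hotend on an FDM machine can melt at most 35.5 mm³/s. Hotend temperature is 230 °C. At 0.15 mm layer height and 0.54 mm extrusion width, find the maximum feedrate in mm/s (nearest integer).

Bead cross-section = 0.15 × 0.54 = 0.081 mm².
v_max = Q/A = 35.5/0.081 = 438.27 mm/s → 438 mm/s.

438 mm/s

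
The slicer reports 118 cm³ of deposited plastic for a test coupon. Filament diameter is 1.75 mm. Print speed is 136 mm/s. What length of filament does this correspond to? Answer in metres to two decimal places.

49.06 m

Cross-section of 1.75 mm filament: π·(1.75/2)² = 2.4053 mm².
L = 118000 mm³ / 2.4053 mm² = 49058.33 mm, i.e. 49.06 m.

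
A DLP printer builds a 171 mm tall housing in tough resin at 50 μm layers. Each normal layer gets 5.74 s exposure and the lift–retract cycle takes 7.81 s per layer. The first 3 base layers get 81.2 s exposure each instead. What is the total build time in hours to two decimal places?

12.94 hours

Layers = ⌈171/0.05⌉ = 3420.
Burn-in layers = 3 × (81.2 + 7.81) = 267.03 s.
Regular layers = 3417 × (5.74 + 7.81), so 46300.35 s.
Total = 267.03 + 46300.35 = 46567.38 s = 12.94 hours.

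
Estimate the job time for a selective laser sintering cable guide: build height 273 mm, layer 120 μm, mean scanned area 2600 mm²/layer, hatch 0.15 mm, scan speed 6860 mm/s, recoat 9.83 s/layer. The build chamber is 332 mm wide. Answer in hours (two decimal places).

7.81 hours

Layer count = ceil(273 / 0.12) = 2275.
Scan path per layer = 2600 / 0.15, so 17333.3 mm.
Laser time per layer: 17333.3 / 6860 → 2.5267 s.
Per-layer time = 2.5267 + 9.83 = 12.3567 s.
Build time = 2275 × 12.3567 = 28111.4925 s = 7.81 hours.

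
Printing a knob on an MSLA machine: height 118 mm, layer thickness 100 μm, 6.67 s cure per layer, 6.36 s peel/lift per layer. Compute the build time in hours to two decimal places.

Layers = ⌈118/0.1⌉ = 1180.
Cycle time: 6.67 + 6.36 → 13.03 s.
Build time: 1180 × 13.03 s = 15375.4 s, i.e. 4.27 hours.

4.27 hours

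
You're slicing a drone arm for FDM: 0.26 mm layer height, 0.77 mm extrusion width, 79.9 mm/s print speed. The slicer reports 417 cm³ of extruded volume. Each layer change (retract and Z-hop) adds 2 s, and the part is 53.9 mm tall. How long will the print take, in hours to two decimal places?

7.36 hours

Line area = 0.26 × 0.77, so 0.2002 mm².
Toolpath length = 417 cm³ / 0.2002 mm² = 417000 / 0.2002 = 2082917.1 mm.
Print-move time: 2082917.1 / 79.9 → 26069.1 s.
Number of layers: 53.9 / 0.26 → 208 (rounded up).
Layer-change overhead = 208 × 2, so 416 s.
Altogether 26069.1 + 416 = 26485.1 s, i.e. 7.36 hours.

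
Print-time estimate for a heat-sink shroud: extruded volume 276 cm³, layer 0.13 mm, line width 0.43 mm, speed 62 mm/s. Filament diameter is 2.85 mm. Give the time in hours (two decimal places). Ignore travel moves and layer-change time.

22.12 hours

Bead cross-section = 0.13 × 0.43 = 0.0559 mm².
Toolpath length = 276 cm³ / 0.0559 mm² = 276000 / 0.0559 = 4937388.2 mm.
Extrusion time: 4937388.2 / 62 → 79635.3 s.
In the requested units: 79635.3 s = 22.12 hours.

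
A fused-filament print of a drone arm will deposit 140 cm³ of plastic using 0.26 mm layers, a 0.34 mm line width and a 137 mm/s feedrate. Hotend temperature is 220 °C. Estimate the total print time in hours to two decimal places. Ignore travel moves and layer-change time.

Extrusion cross-section = 0.26 × 0.34, so 0.0884 mm².
Toolpath length = 140 cm³ / 0.0884 mm² = 140000 / 0.0884 = 1583710.4 mm.
Print-move time = 1583710.4 / 137 = 11559.9 s.
That's 11559.9 s → 3.21 hours.

3.21 hours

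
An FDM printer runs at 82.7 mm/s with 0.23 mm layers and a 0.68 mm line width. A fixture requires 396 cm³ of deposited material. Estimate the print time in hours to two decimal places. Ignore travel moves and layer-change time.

8.50 hours

Line area = 0.23 × 0.68, so 0.1564 mm².
Total extruded path = 396000/0.1564 = 2531969.3 mm.
Time extruding: 2531969.3 / 82.7 → 30616.3 s.
Converting: 30616.3 s = 8.50 hours.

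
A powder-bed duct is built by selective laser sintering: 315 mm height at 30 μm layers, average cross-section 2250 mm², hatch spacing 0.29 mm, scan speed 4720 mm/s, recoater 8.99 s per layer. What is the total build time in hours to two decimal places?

31.02 hours

Number of layers: 315 / 0.03 → 10500 (rounded up).
Hatch length per layer: 2250 / 0.29 → 7758.6 mm.
Per-layer scan time = 7758.6 / 4720 = 1.6438 s.
Per-layer time: 1.6438 + 8.99 → 10.6338 s.
10500 layers × 10.6338 s/layer = 111654.9 s, i.e. 31.02 hours.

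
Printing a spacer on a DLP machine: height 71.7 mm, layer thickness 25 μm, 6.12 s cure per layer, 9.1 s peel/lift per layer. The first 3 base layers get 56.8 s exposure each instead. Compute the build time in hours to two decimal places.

12.17 hours

Layer count = ceil(71.7 / 0.025) = 2868.
Base layers = 3 × (56.8 + 9.1), so 197.7 s.
Regular layers = 2865 × (6.12 + 9.1) = 43605.3 s.
Sum: 197.7 + 43605.3 = 43803 s → 12.17 hours.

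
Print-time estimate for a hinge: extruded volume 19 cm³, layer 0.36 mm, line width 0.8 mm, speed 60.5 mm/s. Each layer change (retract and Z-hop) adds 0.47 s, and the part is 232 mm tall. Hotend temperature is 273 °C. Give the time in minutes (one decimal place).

23.2 minutes

Bead cross-section = 0.36 × 0.8 = 0.288 mm².
Total extruded path = 19000/0.288 = 65972.2 mm.
Time extruding = 65972.2 / 60.5 = 1090.4 s.
Number of layers: 232 / 0.36 → 645 (rounded up).
Layer-change overhead: 645 × 0.47 → 303.15 s.
Altogether 1090.4 + 303.15 = 1393.55 s, i.e. 23.2 minutes.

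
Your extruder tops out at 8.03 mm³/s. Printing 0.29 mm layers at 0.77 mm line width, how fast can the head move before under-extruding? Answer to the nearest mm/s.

36 mm/s

Bead cross-section = 0.29 × 0.77, so 0.2233 mm².
Max speed = 8.03 / 0.2233 = 35.96 ≈ 36 mm/s.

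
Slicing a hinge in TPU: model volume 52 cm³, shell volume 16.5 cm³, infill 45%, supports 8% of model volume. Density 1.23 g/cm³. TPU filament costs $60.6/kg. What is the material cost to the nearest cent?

$2.73

Infill region: 52 − 16.5 → 35.5 cm³.
Infill deposited = 0.45 × 35.5, so 15.975 cm³.
Support = 0.08 × 52 = 4.16 cm³.
Deposited volume: 16.5 + 15.975 + 4.16 → 36.635 cm³.
Mass = 36.635 × 1.23, so 45.06105 g.
Cost = 45.06105 g / 1000 × $60.6/kg = $2.73.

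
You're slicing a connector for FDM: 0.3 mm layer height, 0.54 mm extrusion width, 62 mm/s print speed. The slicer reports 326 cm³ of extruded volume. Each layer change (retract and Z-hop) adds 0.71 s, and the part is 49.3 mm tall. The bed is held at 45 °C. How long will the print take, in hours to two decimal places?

9.05 hours

Line area = 0.3 × 0.54 = 0.162 mm².
Path length: 326000 mm³ / 0.162 mm² → 2012345.7 mm.
Extrusion time = 2012345.7 / 62 = 32457.2 s.
Layer count = ceil(49.3 / 0.3) = 165.
Non-print overhead = 165 × 0.71 = 117.15 s.
Altogether 32457.2 + 117.15 = 32574.35 s, i.e. 9.05 hours.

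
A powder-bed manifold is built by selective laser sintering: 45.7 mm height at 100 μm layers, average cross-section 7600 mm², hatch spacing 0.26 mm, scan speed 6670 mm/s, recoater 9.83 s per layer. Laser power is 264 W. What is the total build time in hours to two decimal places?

1.80 hours

Layer count = ceil(45.7 / 0.1) = 457.
Hatch length per layer: 7600 / 0.26 → 29230.8 mm.
Scan time per layer: 29230.8 / 6670 → 4.3824 s.
Per-layer time = 4.3824 + 9.83, so 14.2124 s.
Total: 457 × 14.2124 s = 6495.0668 s → 1.80 hours.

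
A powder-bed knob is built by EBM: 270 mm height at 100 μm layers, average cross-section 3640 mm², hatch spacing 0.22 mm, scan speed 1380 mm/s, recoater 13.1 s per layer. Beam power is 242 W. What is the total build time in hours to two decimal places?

Number of layers: 270 / 0.1 → 2700 (rounded up).
Scan path per layer = 3640 / 0.22, so 16545.5 mm.
Per-layer scan time: 16545.5 / 1380 → 11.9895 s.
Layer cycle: 11.9895 + 13.1 → 25.0895 s.
Total: 2700 × 25.0895 s = 67741.65 s → 18.82 hours.

18.82 hours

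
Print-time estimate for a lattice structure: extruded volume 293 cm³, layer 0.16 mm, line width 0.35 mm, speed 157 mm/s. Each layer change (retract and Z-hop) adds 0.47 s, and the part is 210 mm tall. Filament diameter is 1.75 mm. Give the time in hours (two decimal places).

Line area: 0.16 × 0.35 → 0.056 mm².
Total extruded path = 293000/0.056 = 5232142.9 mm.
Print-move time = 5232142.9 / 157, so 33325.8 s.
Number of layers: 210 / 0.16 → 1313 (rounded up).
Z-hop total = 1313 × 0.47 = 617.11 s.
Altogether 33325.8 + 617.11 = 33942.91 s, i.e. 9.43 hours.

9.43 hours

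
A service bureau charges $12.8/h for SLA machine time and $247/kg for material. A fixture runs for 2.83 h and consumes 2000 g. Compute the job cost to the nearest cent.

Machine cost = 12.8 × 2.83 = $36.224.
Feedstock cost = 247 × 2000/1000, so $494.00.
Job cost: 36.224 + 494.00 = 530.224 ≈ $530.22.

$530.22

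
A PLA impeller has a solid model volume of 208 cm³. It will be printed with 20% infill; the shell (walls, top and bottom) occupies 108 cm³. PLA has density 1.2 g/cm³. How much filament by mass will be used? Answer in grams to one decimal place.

153.6 g

Infill region = 208 − 108 = 100 cm³.
Infill deposited = 0.20 × 100, so 20 cm³.
Total extruded = 108 + 20, so 128 cm³.
Mass: 128 × 1.2 → 153.6 g.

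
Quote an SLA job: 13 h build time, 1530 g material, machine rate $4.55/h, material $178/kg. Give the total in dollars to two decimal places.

$331.49

Machine cost = 4.55 × 13, so $59.15.
Material charge = 178 × 1530/1000 = $272.34.
Total = 59.15 + 272.34 = $331.49.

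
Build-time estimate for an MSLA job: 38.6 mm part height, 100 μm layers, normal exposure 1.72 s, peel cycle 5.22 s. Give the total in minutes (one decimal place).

Number of layers: 38.6 / 0.1 → 386 (rounded up).
Each layer takes = 1.72 + 5.22 = 6.94 s.
Total = 386 × 6.94 = 2678.84 s = 44.6 minutes.

44.6 minutes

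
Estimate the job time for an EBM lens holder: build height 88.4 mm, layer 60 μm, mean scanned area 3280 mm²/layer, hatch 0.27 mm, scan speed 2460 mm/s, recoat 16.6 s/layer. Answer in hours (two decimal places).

Layers = ⌈88.4/0.06⌉ = 1474.
Hatch length per layer: 3280 / 0.27 → 12148.1 mm.
Per-layer scan time = 12148.1 / 2460, so 4.9383 s.
Per-layer time = 4.9383 + 16.6, so 21.5383 s.
1474 layers × 21.5383 s/layer = 31747.4542 s, i.e. 8.82 hours.

8.82 hours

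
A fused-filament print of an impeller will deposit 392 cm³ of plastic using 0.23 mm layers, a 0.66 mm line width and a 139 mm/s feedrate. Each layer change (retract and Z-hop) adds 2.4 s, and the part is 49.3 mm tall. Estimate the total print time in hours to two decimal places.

5.30 hours

Line area = 0.23 × 0.66 = 0.1518 mm².
Toolpath length = 392 cm³ / 0.1518 mm² = 392000 / 0.1518 = 2582345.2 mm.
Time extruding: 2582345.2 / 139 → 18578 s.
Number of layers: 49.3 / 0.23 → 215 (rounded up).
Layer-change overhead = 215 × 2.4, so 516 s.
Altogether 18578 + 516 = 19094 s, i.e. 5.30 hours.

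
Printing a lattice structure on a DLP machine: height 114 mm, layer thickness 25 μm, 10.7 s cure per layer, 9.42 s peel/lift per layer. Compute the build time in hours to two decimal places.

Layers = ⌈114/0.025⌉ = 4560.
Cycle time: 10.7 + 9.42 → 20.12 s.
Build time: 4560 × 20.12 s = 91747.2 s, i.e. 25.49 hours.

25.49 hours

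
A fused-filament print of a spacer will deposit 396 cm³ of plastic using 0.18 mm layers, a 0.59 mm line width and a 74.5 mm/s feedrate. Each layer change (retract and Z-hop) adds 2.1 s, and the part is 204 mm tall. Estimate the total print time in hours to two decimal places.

14.56 hours

Line area: 0.18 × 0.59 → 0.1062 mm².
Path length: 396000 mm³ / 0.1062 mm² → 3728813.6 mm.
Extrusion time: 3728813.6 / 74.5 → 50051.2 s.
Layer count = ceil(204 / 0.18) = 1134.
Layer-change overhead: 1134 × 2.1 → 2381.4 s.
Altogether 50051.2 + 2381.4 = 52432.6 s, i.e. 14.56 hours.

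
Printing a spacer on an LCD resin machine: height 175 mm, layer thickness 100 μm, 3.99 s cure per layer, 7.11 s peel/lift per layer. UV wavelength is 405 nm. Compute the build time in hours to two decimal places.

5.40 hours

Number of layers: 175 / 0.1 → 1750 (rounded up).
Each layer takes: 3.99 + 7.11 → 11.1 s.
Build time: 1750 × 11.1 s = 19425 s, i.e. 5.40 hours.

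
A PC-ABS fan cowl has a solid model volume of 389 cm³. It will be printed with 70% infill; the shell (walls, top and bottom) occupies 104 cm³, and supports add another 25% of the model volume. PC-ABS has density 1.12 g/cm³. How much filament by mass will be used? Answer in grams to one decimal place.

Interior volume = 389 − 104 = 285 cm³.
Infill volume: 0.70 × 285 → 199.5 cm³.
Support = 0.25 × 389 = 97.25 cm³.
Deposited volume = 104 + 199.5 + 97.25 = 400.75 cm³.
Mass = 400.75 × 1.12 = 448.84 g.

448.8 g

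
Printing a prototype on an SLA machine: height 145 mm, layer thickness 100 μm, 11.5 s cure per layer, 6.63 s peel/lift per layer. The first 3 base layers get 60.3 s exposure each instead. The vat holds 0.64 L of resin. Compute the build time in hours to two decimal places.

7.34 hours

Number of layers: 145 / 0.1 → 1450 (rounded up).
Bottom layers = 3 × (60.3 + 6.63) = 200.79 s.
Remaining layers = 1447 × (11.5 + 6.63), so 26234.11 s.
Sum: 200.79 + 26234.11 = 26434.9 s → 7.34 hours.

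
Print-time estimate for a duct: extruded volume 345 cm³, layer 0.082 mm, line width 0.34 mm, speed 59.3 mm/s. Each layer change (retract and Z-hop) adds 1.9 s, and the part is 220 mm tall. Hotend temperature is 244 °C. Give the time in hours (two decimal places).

Bead cross-section = 0.082 × 0.34 = 0.02788 mm².
Toolpath length = 345 cm³ / 0.02788 mm² = 345000 / 0.02788 = 12374462 mm.
Print-move time = 12374462 / 59.3 = 208675.6 s.
Layer count = ceil(220 / 0.082) = 2683.
Z-hop total = 2683 × 1.9, so 5097.7 s.
Total = 208675.6 + 5097.7 = 213773.3 s = 59.38 hours.

59.38 hours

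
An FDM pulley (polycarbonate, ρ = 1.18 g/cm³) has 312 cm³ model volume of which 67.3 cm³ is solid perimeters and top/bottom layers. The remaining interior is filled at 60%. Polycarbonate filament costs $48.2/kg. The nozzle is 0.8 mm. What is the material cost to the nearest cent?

Interior volume = 312 − 67.3, so 244.7 cm³.
Infill volume = 0.60 × 244.7, so 146.82 cm³.
Total printed volume = 67.3 + 146.82, so 214.12 cm³.
Mass: 214.12 × 1.18 → 252.6616 g.
At $48.2/kg: 252.6616/1000 × 48.2 = $12.18.

$12.18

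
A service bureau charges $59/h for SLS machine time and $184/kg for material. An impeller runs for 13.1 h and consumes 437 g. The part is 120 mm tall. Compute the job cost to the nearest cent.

Machine-time cost = 59 × 13.1 = $772.90.
Feedstock cost: 184 × 437/1000 → $80.408.
Job cost: 772.90 + 80.408 = 853.308 ≈ $853.31.

$853.31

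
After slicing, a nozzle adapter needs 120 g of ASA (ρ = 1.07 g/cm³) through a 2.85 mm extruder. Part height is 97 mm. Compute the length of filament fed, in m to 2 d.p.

17.58 m

Volume = 120 g / 1.07 g·cm⁻³ = 112.1495 cm³ = 112149.5 mm³.
Cross-section of 2.85 mm filament: π·(2.85/2)² = 6.3794 mm².
L = V/A = 112149.5/6.3794 = 17579.94 mm → 17.58 m.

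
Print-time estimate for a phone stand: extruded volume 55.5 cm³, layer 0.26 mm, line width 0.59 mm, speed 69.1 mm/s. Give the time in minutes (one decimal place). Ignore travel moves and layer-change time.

87.3 minutes

Bead cross-section = 0.26 × 0.59, so 0.1534 mm².
Path length: 55500 mm³ / 0.1534 mm² → 361799.2 mm.
Extrusion time = 361799.2 / 69.1 = 5235.9 s.
In the requested units: 5235.9 s = 87.3 minutes.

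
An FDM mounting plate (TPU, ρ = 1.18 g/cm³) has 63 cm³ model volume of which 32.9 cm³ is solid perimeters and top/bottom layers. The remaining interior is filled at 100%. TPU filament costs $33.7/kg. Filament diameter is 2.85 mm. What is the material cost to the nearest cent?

$2.51

Infill region = 63 − 32.9, so 30.1 cm³.
Infill deposited = 1.00 × 30.1, so 30.1 cm³.
Total printed volume = 32.9 + 30.1, so 63 cm³.
Mass = 63 × 1.18, so 74.34 g.
At $33.7/kg: 74.34/1000 × 33.7 = $2.51.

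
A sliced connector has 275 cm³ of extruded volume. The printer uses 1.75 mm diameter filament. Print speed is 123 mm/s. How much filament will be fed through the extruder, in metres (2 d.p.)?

114.33 m

Filament cross-section = π × (1.75/2)² = 2.4053 mm².
Length = 275 cm³ / 2.4053 mm² = 275000 / 2.4053 = 114330.85 mm = 114.33 m.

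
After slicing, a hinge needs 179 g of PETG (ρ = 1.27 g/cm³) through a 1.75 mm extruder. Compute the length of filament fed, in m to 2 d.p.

58.60 m

Extruded volume: 179/1.27 = 140.9449 cm³ (140944.9 mm³).
A = π r² = π × 0.875² = 2.4053 mm².
Length = 140944.9 / 2.4053 = 58597.64 mm = 58.60 m.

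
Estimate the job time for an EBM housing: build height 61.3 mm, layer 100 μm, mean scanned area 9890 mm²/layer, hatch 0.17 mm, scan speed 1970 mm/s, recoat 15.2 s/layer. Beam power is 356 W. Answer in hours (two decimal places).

Number of layers: 61.3 / 0.1 → 613 (rounded up).
Scan path per layer: 9890 / 0.17 → 58176.5 mm.
Beam time per layer = 58176.5 / 1970 = 29.5312 s.
Time per layer: 29.5312 + 15.2 → 44.7312 s.
613 layers × 44.7312 s/layer = 27420.2256 s, i.e. 7.62 hours.

7.62 hours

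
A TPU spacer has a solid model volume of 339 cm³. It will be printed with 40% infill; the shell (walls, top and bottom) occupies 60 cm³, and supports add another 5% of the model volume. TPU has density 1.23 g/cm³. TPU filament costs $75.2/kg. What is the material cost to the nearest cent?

Infill region: 339 − 60 → 279 cm³.
Infill deposited = 0.40 × 279, so 111.6 cm³.
Support = 0.05 × 339 = 16.95 cm³.
Total extruded = 60 + 111.6 + 16.95, so 188.55 cm³.
Mass = 188.55 × 1.23 = 231.9165 g.
Cost = 231.9165 g / 1000 × $75.2/kg = $17.44.

$17.44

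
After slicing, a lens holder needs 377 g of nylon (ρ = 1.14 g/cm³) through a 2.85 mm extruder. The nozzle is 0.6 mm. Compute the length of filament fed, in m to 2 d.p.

Extruded volume: 377/1.14 = 330.7018 cm³ (330701.8 mm³).
Cross-section of 2.85 mm filament: π·(2.85/2)² = 6.3794 mm².
L = V/A = 330701.8/6.3794 = 51839.01 mm → 51.84 m.

51.84 m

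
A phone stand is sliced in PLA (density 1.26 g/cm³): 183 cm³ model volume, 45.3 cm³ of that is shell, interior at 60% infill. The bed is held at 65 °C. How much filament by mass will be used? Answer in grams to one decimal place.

Infill region = 183 − 45.3 = 137.7 cm³.
Infill volume = 0.60 × 137.7 = 82.62 cm³.
Deposited volume = 45.3 + 82.62 = 127.92 cm³.
Mass: 127.92 × 1.26 → 161.1792 g.

161.2 g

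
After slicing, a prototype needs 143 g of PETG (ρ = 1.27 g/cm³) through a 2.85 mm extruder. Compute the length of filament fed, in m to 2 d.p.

17.65 m

Volume = 143 g / 1.27 g·cm⁻³ = 112.5984 cm³ = 112598.4 mm³.
Filament cross-section = π × (2.85/2)² = 6.3794 mm².
L = V/A = 112598.4/6.3794 = 17650.31 mm → 17.65 m.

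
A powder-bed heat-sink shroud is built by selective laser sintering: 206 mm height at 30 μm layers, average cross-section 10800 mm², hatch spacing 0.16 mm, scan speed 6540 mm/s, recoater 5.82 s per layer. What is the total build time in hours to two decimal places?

Layers = ⌈206/0.03⌉ = 6867.
Scan path per layer = 10800 / 0.16, so 67500 mm.
Scan time per layer = 67500 / 6540 = 10.3211 s.
Layer cycle = 10.3211 + 5.82, so 16.1411 s.
6867 layers × 16.1411 s/layer = 110840.9337 s, i.e. 30.79 hours.

30.79 hours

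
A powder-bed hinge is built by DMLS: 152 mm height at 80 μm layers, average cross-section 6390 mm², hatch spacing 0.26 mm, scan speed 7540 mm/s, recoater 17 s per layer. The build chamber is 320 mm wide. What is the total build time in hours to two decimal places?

Layer count = ceil(152 / 0.08) = 1900.
Per-layer scan distance = 6390 / 0.26 = 24576.9 mm.
Laser time per layer = 24576.9 / 7540, so 3.2595 s.
Layer cycle = 3.2595 + 17 = 20.2595 s.
1900 layers × 20.2595 s/layer = 38493.05 s, i.e. 10.69 hours.

10.69 hours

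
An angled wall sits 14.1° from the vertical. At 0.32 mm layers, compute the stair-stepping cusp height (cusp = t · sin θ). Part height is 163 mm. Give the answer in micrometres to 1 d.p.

78.0 μm

h_c = t·sin θ = 0.32 × 0.2436 = 0.077952 mm (78.0 μm).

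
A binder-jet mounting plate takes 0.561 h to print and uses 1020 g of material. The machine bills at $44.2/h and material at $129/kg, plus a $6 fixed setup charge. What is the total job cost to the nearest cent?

Time charge = 44.2 × 0.561, so $24.7962.
Material cost = 129 × 1020/1000 = $131.58.
Adding setup: 24.7962 + 131.58 + 6 → 162.3762 ≈ $162.38.

$162.38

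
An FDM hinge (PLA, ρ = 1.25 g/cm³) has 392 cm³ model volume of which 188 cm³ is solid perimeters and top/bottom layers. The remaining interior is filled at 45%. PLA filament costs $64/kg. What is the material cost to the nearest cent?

Volume inside the shell = 392 − 188, so 204 cm³.
Infill volume = 0.45 × 204 = 91.8 cm³.
Total printed volume = 188 + 91.8 = 279.8 cm³.
Mass = 279.8 × 1.25, so 349.75 g.
At $64/kg: 349.75/1000 × 64 = $22.38.

$22.38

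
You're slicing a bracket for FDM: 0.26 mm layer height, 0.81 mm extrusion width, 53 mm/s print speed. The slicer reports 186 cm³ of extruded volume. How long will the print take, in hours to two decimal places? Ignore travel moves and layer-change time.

Line area = 0.26 × 0.81 = 0.2106 mm².
Total extruded path = 186000/0.2106 = 883190.9 mm.
Time extruding = 883190.9 / 53, so 16664 s.
That's 16664 s → 4.63 hours.

4.63 hours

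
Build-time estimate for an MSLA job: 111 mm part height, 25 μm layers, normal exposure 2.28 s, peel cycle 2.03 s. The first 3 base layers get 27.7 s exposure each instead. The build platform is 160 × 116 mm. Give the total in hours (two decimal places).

Layer count = ceil(111 / 0.025) = 4440.
Base layers = 3 × (27.7 + 2.03) = 89.19 s.
Remaining layers = 4437 × (2.28 + 2.03), so 19123.47 s.
Sum: 89.19 + 19123.47 = 19212.66 s → 5.34 hours.

5.34 hours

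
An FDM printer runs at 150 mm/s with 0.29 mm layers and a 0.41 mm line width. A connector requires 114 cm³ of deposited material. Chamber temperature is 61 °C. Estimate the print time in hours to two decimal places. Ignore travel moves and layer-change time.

1.78 hours

Bead cross-section = 0.29 × 0.41 = 0.1189 mm².
Toolpath length = 114 cm³ / 0.1189 mm² = 114000 / 0.1189 = 958788.9 mm.
Time extruding = 958788.9 / 150, so 6391.9 s.
In the requested units: 6391.9 s = 1.78 hours.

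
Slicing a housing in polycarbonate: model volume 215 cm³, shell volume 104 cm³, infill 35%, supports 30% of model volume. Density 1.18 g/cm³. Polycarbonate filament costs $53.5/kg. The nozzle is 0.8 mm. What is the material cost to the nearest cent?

$13.09

Volume inside the shell: 215 − 104 → 111 cm³.
Infill deposited = 0.35 × 111 = 38.85 cm³.
Support = 0.30 × 215, so 64.5 cm³.
Total extruded: 104 + 38.85 + 64.5 → 207.35 cm³.
Mass: 207.35 × 1.18 → 244.673 g.
Cost = 244.673 g / 1000 × $53.5/kg = $13.09.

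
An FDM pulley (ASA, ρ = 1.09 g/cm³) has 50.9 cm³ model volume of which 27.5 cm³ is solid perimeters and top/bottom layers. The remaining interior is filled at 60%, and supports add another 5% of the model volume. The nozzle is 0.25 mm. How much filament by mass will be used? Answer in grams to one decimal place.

Volume inside the shell = 50.9 − 27.5 = 23.4 cm³.
Deposited infill = 0.60 × 23.4 = 14.04 cm³.
Support = 0.05 × 50.9, so 2.545 cm³.
Deposited volume: 27.5 + 14.04 + 2.545 → 44.085 cm³.
Mass = 44.085 × 1.09, so 48.05265 g.

48.1 g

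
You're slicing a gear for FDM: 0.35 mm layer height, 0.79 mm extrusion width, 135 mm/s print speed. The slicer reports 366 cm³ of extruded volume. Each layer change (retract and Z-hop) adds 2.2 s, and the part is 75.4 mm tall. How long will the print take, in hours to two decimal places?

Bead cross-section = 0.35 × 0.79 = 0.2765 mm².
Path length: 366000 mm³ / 0.2765 mm² → 1323689 mm.
Extrusion time = 1323689 / 135, so 9805.1 s.
Layers = ⌈75.4/0.35⌉ = 216.
Layer-change overhead = 216 × 2.2, so 475.2 s.
Altogether 9805.1 + 475.2 = 10280.3 s, i.e. 2.86 hours.

2.86 hours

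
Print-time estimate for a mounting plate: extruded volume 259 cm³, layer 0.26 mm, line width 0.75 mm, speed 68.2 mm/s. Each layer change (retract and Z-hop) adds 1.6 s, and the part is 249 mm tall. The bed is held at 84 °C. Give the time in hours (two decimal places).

Bead cross-section = 0.26 × 0.75, so 0.195 mm².
Toolpath length = 259 cm³ / 0.195 mm² = 259000 / 0.195 = 1328205.1 mm.
Print-move time = 1328205.1 / 68.2 = 19475.1 s.
Layers = ⌈249/0.26⌉ = 958.
Z-hop total = 958 × 1.6, so 1532.8 s.
Altogether 19475.1 + 1532.8 = 21007.9 s, i.e. 5.84 hours.

5.84 hours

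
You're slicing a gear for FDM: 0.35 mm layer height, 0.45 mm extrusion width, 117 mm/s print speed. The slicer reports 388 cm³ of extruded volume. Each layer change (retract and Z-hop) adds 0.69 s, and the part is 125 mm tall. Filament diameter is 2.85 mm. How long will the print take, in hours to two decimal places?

5.92 hours

Bead cross-section = 0.35 × 0.45, so 0.1575 mm².
Toolpath length = 388 cm³ / 0.1575 mm² = 388000 / 0.1575 = 2463492.1 mm.
Extrusion time: 2463492.1 / 117 → 21055.5 s.
Layers = ⌈125/0.35⌉ = 358.
Z-hop total = 358 × 0.69 = 247.02 s.
Altogether 21055.5 + 247.02 = 21302.52 s, i.e. 5.92 hours.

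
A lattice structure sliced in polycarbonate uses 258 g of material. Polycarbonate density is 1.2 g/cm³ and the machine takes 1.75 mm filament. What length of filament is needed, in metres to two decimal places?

Volume = 258 g / 1.2 g·cm⁻³ = 215 cm³ = 215000 mm³.
Cross-section of 1.75 mm filament: π·(1.75/2)² = 2.4053 mm².
Length = 215000 / 2.4053 = 89385.94 mm = 89.39 m.

89.39 m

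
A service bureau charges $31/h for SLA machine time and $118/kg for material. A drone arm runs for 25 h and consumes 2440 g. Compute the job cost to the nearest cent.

$1062.92

Machine cost = 31 × 25, so $775.00.
Material cost = 118 × 2440/1000 = $287.92.
Job cost: 775.00 + 287.92 = $1062.92.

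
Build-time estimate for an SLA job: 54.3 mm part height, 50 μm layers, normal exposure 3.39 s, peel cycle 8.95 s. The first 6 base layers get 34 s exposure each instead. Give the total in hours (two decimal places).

3.77 hours

Layers = ⌈54.3/0.05⌉ = 1086.
Base layers = 6 × (34 + 8.95) = 257.7 s.
Regular layers = 1080 × (3.39 + 8.95) = 13327.2 s.
Sum: 257.7 + 13327.2 = 13584.9 s → 3.77 hours.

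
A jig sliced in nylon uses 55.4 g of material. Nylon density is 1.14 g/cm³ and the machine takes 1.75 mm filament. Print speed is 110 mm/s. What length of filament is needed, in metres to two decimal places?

20.20 m

Extruded volume: 55.4/1.14 = 48.5965 cm³ (48596.5 mm³).
Filament cross-section = π × (1.75/2)² = 2.4053 mm².
L = V/A = 48596.5/2.4053 = 20203.92 mm → 20.20 m.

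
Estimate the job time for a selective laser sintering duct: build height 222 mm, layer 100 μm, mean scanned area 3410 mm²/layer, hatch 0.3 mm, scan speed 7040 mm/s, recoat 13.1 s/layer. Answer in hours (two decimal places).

Number of layers: 222 / 0.1 → 2220 (rounded up).
Hatch length per layer = 3410 / 0.3, so 11366.7 mm.
Laser time per layer = 11366.7 / 7040, so 1.6146 s.
Per-layer time: 1.6146 + 13.1 → 14.7146 s.
2220 layers × 14.7146 s/layer = 32666.412 s, i.e. 9.07 hours.

9.07 hours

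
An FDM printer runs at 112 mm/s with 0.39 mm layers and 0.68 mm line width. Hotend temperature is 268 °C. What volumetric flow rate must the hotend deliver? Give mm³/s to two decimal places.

Extrusion cross-section = 0.39 × 0.68, so 0.2652 mm².
Q = v·A = 112 × 0.2652 = 29.70 mm³/s.

29.70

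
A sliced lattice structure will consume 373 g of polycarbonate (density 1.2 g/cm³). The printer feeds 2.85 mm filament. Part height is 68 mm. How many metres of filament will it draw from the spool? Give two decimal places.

48.72 m

Volume = 373 g / 1.2 g·cm⁻³ = 310.8333 cm³ = 310833.3 mm³.
Filament cross-section = π × (2.85/2)² = 6.3794 mm².
Length = 310833.3 / 6.3794 = 48724.54 mm = 48.72 m.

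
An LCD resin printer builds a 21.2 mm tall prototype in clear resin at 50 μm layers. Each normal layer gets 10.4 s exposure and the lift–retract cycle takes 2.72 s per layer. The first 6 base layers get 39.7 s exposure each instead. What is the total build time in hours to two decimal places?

1.59 hours

Number of layers: 21.2 / 0.05 → 424 (rounded up).
Base layers: 6 × (39.7 + 2.72) → 254.52 s.
Regular layers = 418 × (10.4 + 2.72), so 5484.16 s.
Total = 254.52 + 5484.16 = 5738.68 s = 1.59 hours.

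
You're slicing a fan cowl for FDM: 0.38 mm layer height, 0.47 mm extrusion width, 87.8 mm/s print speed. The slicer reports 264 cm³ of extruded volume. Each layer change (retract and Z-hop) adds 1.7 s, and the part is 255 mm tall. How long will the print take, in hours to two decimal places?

4.99 hours

Line area = 0.38 × 0.47 = 0.1786 mm².
Path length: 264000 mm³ / 0.1786 mm² → 1478163.5 mm.
Extrusion time = 1478163.5 / 87.8, so 16835.6 s.
Layer count = ceil(255 / 0.38) = 672.
Non-print overhead = 672 × 1.7 = 1142.4 s.
Total = 16835.6 + 1142.4 = 17978 s = 4.99 hours.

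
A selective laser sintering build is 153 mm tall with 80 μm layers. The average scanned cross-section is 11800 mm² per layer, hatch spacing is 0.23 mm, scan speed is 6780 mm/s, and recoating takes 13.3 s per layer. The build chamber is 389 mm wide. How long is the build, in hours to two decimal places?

Number of layers: 153 / 0.08 → 1913 (rounded up).
Per-layer scan distance = 11800 / 0.23, so 51304.3 mm.
Laser time per layer = 51304.3 / 6780, so 7.567 s.
Per-layer time: 7.567 + 13.3 → 20.867 s.
1913 layers × 20.867 s/layer = 39918.571 s, i.e. 11.09 hours.

11.09 hours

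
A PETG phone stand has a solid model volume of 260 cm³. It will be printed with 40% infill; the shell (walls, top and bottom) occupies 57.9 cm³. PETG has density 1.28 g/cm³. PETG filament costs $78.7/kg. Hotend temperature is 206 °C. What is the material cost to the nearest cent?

$13.98

Infill region: 260 − 57.9 → 202.1 cm³.
Infill deposited = 0.40 × 202.1 = 80.84 cm³.
Total extruded = 57.9 + 80.84, so 138.74 cm³.
Mass = 138.74 × 1.28, so 177.5872 g.
At $78.7/kg: 177.5872/1000 × 78.7 = $13.98.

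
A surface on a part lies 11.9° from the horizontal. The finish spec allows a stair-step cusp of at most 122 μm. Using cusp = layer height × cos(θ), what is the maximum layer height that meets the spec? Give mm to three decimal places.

cos(11.9°) = 0.9785; t_max = 0.122/0.9785 = 0.125 mm.

0.125 mm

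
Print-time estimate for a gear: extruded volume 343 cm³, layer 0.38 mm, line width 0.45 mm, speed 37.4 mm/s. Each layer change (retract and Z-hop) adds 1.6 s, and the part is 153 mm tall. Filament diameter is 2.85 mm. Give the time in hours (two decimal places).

Line area = 0.38 × 0.45, so 0.171 mm².
Toolpath length = 343 cm³ / 0.171 mm² = 343000 / 0.171 = 2005848 mm.
Print-move time: 2005848 / 37.4 → 53632.3 s.
Layer count = ceil(153 / 0.38) = 403.
Layer-change overhead = 403 × 1.6 = 644.8 s.
Total = 53632.3 + 644.8 = 54277.1 s = 15.08 hours.

15.08 hours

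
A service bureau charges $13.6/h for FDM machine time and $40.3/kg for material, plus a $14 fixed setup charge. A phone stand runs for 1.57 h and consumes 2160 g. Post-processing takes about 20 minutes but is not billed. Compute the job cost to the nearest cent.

Time charge = 13.6 × 1.57 = $21.352.
Material charge = 40.3 × 2160/1000, so $87.048.
Adding setup: 21.352 + 87.048 + 14 → $122.40.

$122.40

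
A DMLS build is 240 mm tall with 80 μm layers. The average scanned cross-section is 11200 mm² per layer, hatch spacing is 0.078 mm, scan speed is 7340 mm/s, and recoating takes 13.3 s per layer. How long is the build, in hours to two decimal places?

Layers = ⌈240/0.08⌉ = 3000.
Per-layer scan distance: 11200 / 0.078 → 143589.7 mm.
Per-layer scan time: 143589.7 / 7340 → 19.5626 s.
Per-layer time: 19.5626 + 13.3 → 32.8626 s.
Build time = 3000 × 32.8626 = 98587.8 s = 27.39 hours.

27.39 hours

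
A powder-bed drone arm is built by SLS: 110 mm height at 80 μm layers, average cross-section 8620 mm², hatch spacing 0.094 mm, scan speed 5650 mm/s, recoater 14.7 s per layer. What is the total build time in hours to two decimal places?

11.81 hours

Layers = ⌈110/0.08⌉ = 1375.
Hatch length per layer = 8620 / 0.094 = 91702.1 mm.
Per-layer scan time = 91702.1 / 5650, so 16.2305 s.
Layer cycle: 16.2305 + 14.7 → 30.9305 s.
Total: 1375 × 30.9305 s = 42529.4375 s → 11.81 hours.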